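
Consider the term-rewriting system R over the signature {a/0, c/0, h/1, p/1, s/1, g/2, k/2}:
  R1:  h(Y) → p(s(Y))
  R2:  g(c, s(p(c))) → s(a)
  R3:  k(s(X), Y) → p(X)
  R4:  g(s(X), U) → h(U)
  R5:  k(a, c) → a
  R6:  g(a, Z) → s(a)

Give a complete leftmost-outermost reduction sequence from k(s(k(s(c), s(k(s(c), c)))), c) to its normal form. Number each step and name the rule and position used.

p(p(c))

1. k(s(k(s(c), s(k(s(c), c)))), c)  →  p(k(s(c), s(k(s(c), c))))   [R3 at ε]
2. p(k(s(c), s(k(s(c), c))))  →  p(p(c))   [R3 at 1]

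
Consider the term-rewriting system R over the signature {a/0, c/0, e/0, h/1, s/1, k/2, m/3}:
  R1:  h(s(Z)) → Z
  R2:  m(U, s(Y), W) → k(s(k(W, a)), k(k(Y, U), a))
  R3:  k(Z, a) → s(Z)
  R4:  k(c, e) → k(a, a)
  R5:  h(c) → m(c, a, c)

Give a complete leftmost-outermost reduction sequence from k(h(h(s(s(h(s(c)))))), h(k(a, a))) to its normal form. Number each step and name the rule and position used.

1. k(h(h(s(s(h(s(c)))))), h(k(a, a)))  →  k(h(s(h(s(c)))), h(k(a, a)))   [R1 at 1.1]
2. k(h(s(h(s(c)))), h(k(a, a)))  →  k(h(s(c)), h(k(a, a)))   [R1 at 1]
3. k(h(s(c)), h(k(a, a)))  →  k(c, h(k(a, a)))   [R1 at 1]
4. k(c, h(k(a, a)))  →  k(c, h(s(a)))   [R3 at 2.1]
5. k(c, h(s(a)))  →  k(c, a)   [R1 at 2]
6. k(c, a)  →  s(c)   [R3 at ε]

s(c)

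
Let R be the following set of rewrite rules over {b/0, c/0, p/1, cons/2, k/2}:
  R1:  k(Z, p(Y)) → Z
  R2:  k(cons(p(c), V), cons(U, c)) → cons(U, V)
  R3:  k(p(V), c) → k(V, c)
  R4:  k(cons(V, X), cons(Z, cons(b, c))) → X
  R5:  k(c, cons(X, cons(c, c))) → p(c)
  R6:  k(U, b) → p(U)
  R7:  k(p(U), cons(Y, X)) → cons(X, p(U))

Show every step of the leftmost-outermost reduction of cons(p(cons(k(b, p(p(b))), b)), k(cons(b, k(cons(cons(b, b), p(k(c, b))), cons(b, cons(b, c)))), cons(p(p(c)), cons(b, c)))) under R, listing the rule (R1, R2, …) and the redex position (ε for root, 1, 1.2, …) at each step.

1. cons(p(cons(k(b, p(p(b))), b)), k(cons(b, k(cons(cons(b, b), p(k(c, b))), cons(b, cons(b, c)))), cons(p(p(c)), cons(b, c))))  →  cons(p(cons(b, b)), k(cons(b, k(cons(cons(b, b), p(k(c, b))), cons(b, cons(b, c)))), cons(p(p(c)), cons(b, c))))   [R1 at 1.1.1]
2. cons(p(cons(b, b)), k(cons(b, k(cons(cons(b, b), p(k(c, b))), cons(b, cons(b, c)))), cons(p(p(c)), cons(b, c))))  →  cons(p(cons(b, b)), k(cons(cons(b, b), p(k(c, b))), cons(b, cons(b, c))))   [R4 at 2]
3. cons(p(cons(b, b)), k(cons(cons(b, b), p(k(c, b))), cons(b, cons(b, c))))  →  cons(p(cons(b, b)), p(k(c, b)))   [R4 at 2]
4. cons(p(cons(b, b)), p(k(c, b)))  →  cons(p(cons(b, b)), p(p(c)))   [R6 at 2.1]

cons(p(cons(b, b)), p(p(c)))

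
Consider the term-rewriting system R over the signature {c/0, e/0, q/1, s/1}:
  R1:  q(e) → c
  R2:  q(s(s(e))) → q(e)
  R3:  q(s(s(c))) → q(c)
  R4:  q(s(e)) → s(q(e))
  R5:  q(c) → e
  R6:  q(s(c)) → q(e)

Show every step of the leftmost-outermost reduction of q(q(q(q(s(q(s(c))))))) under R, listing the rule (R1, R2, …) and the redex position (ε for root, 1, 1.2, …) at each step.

1. q(q(q(q(s(q(s(c)))))))  →  q(q(q(q(s(q(e))))))   [R6 at 1.1.1.1.1]
2. q(q(q(q(s(q(e))))))  →  q(q(q(q(s(c)))))   [R1 at 1.1.1.1.1]
3. q(q(q(q(s(c)))))  →  q(q(q(q(e))))   [R6 at 1.1.1]
4. q(q(q(q(e))))  →  q(q(q(c)))   [R1 at 1.1.1]
5. q(q(q(c)))  →  q(q(e))   [R5 at 1.1]
6. q(q(e))  →  q(c)   [R1 at 1]
7. q(c)  →  e   [R5 at ε]

e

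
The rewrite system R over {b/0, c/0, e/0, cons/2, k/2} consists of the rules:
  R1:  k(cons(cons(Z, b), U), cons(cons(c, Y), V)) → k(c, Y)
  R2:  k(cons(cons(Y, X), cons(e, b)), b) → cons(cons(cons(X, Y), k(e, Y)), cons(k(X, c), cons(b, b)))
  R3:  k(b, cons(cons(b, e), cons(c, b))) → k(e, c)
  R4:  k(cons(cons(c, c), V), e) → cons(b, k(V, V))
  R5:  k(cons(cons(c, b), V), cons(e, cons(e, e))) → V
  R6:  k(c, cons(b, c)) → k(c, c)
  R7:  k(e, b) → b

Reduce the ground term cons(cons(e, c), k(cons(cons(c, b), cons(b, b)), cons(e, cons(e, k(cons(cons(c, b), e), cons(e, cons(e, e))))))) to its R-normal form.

1. cons(cons(e, c), k(cons(cons(c, b), cons(b, b)), cons(e, cons(e, k(cons(cons(c, b), e), cons(e, cons(e, e)))))))  →  cons(cons(e, c), k(cons(cons(c, b), cons(b, b)), cons(e, cons(e, e))))   [R5 at 2.2.2.2]
2. cons(cons(e, c), k(cons(cons(c, b), cons(b, b)), cons(e, cons(e, e))))  →  cons(cons(e, c), cons(b, b))   [R5 at 2]

cons(cons(e, c), cons(b, b))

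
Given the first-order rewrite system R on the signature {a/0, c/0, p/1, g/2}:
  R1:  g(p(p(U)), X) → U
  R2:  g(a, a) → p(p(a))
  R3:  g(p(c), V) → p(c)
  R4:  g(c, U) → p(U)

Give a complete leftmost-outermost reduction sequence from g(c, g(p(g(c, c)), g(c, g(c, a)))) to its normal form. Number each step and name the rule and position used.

p(c)

1. g(c, g(p(g(c, c)), g(c, g(c, a))))  →  p(g(p(g(c, c)), g(c, g(c, a))))   [R4 at ε]
2. p(g(p(g(c, c)), g(c, g(c, a))))  →  p(g(p(p(c)), g(c, g(c, a))))   [R4 at 1.1.1]
3. p(g(p(p(c)), g(c, g(c, a))))  →  p(c)   [R1 at 1]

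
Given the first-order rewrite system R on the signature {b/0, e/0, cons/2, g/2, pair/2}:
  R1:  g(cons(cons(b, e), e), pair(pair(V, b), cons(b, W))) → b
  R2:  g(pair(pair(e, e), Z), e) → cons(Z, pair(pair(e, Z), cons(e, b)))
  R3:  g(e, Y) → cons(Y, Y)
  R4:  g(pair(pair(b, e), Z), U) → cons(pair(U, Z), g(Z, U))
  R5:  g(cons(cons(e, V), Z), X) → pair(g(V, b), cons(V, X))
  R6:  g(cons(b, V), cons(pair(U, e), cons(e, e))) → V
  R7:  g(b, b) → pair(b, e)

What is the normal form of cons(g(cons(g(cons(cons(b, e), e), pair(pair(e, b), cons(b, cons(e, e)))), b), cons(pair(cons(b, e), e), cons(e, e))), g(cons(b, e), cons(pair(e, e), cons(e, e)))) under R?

cons(b, e)

1. cons(g(cons(g(cons(cons(b, e), e), pair(pair(e, b), cons(b, cons(e, e)))), b), cons(pair(cons(b, e), e), cons(e, e))), g(cons(b, e), cons(pair(e, e), cons(e, e))))  →  cons(g(cons(b, b), cons(pair(cons(b, e), e), cons(e, e))), g(cons(b, e), cons(pair(e, e), cons(e, e))))   [R1 at 1.1.1]
2. cons(g(cons(b, b), cons(pair(cons(b, e), e), cons(e, e))), g(cons(b, e), cons(pair(e, e), cons(e, e))))  →  cons(b, g(cons(b, e), cons(pair(e, e), cons(e, e))))   [R6 at 1]
3. cons(b, g(cons(b, e), cons(pair(e, e), cons(e, e))))  →  cons(b, e)   [R6 at 2]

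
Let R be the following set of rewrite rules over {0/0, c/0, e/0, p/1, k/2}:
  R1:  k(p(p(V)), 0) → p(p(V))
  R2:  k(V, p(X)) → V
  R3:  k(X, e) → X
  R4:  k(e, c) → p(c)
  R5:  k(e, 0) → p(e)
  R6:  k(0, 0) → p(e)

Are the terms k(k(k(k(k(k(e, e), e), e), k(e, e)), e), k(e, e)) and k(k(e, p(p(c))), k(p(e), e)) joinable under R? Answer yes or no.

Reduce t₁ = k(k(k(k(k(k(e, e), e), e), k(e, e)), e), k(e, e)):
1. k(k(k(k(k(k(e, e), e), e), k(e, e)), e), k(e, e))  →  k(k(k(k(k(e, e), e), e), k(e, e)), k(e, e))   [R3 at 1]
2. k(k(k(k(k(e, e), e), e), k(e, e)), k(e, e))  →  k(k(k(k(e, e), e), k(e, e)), k(e, e))   [R3 at 1.1]
3. k(k(k(k(e, e), e), k(e, e)), k(e, e))  →  k(k(k(e, e), k(e, e)), k(e, e))   [R3 at 1.1]
4. k(k(k(e, e), k(e, e)), k(e, e))  →  k(k(e, k(e, e)), k(e, e))   [R3 at 1.1]
5. k(k(e, k(e, e)), k(e, e))  →  k(k(e, e), k(e, e))   [R3 at 1.2]
6. k(k(e, e), k(e, e))  →  k(e, k(e, e))   [R3 at 1]
7. k(e, k(e, e))  →  k(e, e)   [R3 at 2]
8. k(e, e)  →  e   [R3 at ε]

Reduce t₂ = k(k(e, p(p(c))), k(p(e), e)):
1. k(k(e, p(p(c))), k(p(e), e))  →  k(e, k(p(e), e))   [R2 at 1]
2. k(e, k(p(e), e))  →  k(e, p(e))   [R3 at 2]
3. k(e, p(e))  →  e   [R2 at ε]

yes — NF(t₁) = e, NF(t₂) = e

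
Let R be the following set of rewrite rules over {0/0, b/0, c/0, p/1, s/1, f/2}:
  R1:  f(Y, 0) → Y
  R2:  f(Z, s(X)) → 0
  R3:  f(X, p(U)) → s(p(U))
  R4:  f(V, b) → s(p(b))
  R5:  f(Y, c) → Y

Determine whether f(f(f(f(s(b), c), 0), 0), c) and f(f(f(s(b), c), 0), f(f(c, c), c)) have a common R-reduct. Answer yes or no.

Reduce t₁ = f(f(f(f(s(b), c), 0), 0), c):
1. f(f(f(f(s(b), c), 0), 0), c)  →  f(f(f(s(b), c), 0), 0)   [R5 at ε]
2. f(f(f(s(b), c), 0), 0)  →  f(f(s(b), c), 0)   [R1 at ε]
3. f(f(s(b), c), 0)  →  f(s(b), c)   [R1 at ε]
4. f(s(b), c)  →  s(b)   [R5 at ε]

Reduce t₂ = f(f(f(s(b), c), 0), f(f(c, c), c)):
1. f(f(f(s(b), c), 0), f(f(c, c), c))  →  f(f(s(b), c), f(f(c, c), c))   [R1 at 1]
2. f(f(s(b), c), f(f(c, c), c))  →  f(s(b), f(f(c, c), c))   [R5 at 1]
3. f(s(b), f(f(c, c), c))  →  f(s(b), f(c, c))   [R5 at 2]
4. f(s(b), f(c, c))  →  f(s(b), c)   [R5 at 2]
5. f(s(b), c)  →  s(b)   [R5 at ε]

yes — NF(t₁) = s(b), NF(t₂) = s(b)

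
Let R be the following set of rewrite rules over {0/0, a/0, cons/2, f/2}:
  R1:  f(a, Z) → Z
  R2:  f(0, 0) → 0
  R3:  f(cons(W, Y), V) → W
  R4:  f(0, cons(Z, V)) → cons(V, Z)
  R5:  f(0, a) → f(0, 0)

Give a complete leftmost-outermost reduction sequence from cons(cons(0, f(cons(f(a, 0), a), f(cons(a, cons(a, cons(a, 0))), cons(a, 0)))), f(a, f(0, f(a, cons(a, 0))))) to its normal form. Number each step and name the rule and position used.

cons(cons(0, 0), cons(0, a))

1. cons(cons(0, f(cons(f(a, 0), a), f(cons(a, cons(a, cons(a, 0))), cons(a, 0)))), f(a, f(0, f(a, cons(a, 0)))))  →  cons(cons(0, f(a, 0)), f(a, f(0, f(a, cons(a, 0)))))   [R3 at 1.2]
2. cons(cons(0, f(a, 0)), f(a, f(0, f(a, cons(a, 0)))))  →  cons(cons(0, 0), f(a, f(0, f(a, cons(a, 0)))))   [R1 at 1.2]
3. cons(cons(0, 0), f(a, f(0, f(a, cons(a, 0)))))  →  cons(cons(0, 0), f(0, f(a, cons(a, 0))))   [R1 at 2]
4. cons(cons(0, 0), f(0, f(a, cons(a, 0))))  →  cons(cons(0, 0), f(0, cons(a, 0)))   [R1 at 2.2]
5. cons(cons(0, 0), f(0, cons(a, 0)))  →  cons(cons(0, 0), cons(0, a))   [R4 at 2]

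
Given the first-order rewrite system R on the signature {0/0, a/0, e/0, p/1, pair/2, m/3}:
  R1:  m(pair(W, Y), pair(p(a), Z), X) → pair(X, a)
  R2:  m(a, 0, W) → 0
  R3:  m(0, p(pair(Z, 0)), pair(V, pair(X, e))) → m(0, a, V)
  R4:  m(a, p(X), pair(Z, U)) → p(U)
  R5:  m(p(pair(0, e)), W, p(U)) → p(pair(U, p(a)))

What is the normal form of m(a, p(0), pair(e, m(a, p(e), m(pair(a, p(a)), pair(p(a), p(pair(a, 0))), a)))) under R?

p(p(a))

1. m(a, p(0), pair(e, m(a, p(e), m(pair(a, p(a)), pair(p(a), p(pair(a, 0))), a))))  →  p(m(a, p(e), m(pair(a, p(a)), pair(p(a), p(pair(a, 0))), a)))   [R4 at ε]
2. p(m(a, p(e), m(pair(a, p(a)), pair(p(a), p(pair(a, 0))), a)))  →  p(m(a, p(e), pair(a, a)))   [R1 at 1.3]
3. p(m(a, p(e), pair(a, a)))  →  p(p(a))   [R4 at 1]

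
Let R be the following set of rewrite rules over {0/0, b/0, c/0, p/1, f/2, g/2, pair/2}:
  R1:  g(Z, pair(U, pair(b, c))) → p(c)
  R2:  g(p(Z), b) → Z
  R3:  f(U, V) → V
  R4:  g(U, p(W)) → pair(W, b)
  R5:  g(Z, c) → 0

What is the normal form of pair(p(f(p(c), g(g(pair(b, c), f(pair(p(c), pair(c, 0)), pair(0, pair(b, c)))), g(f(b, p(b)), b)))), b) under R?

pair(p(c), b)

1. pair(p(f(p(c), g(g(pair(b, c), f(pair(p(c), pair(c, 0)), pair(0, pair(b, c)))), g(f(b, p(b)), b)))), b)  →  pair(p(g(g(pair(b, c), f(pair(p(c), pair(c, 0)), pair(0, pair(b, c)))), g(f(b, p(b)), b))), b)   [R3 at 1.1]
2. pair(p(g(g(pair(b, c), f(pair(p(c), pair(c, 0)), pair(0, pair(b, c)))), g(f(b, p(b)), b))), b)  →  pair(p(g(g(pair(b, c), pair(0, pair(b, c))), g(f(b, p(b)), b))), b)   [R3 at 1.1.1.2]
3. pair(p(g(g(pair(b, c), pair(0, pair(b, c))), g(f(b, p(b)), b))), b)  →  pair(p(g(p(c), g(f(b, p(b)), b))), b)   [R1 at 1.1.1]
4. pair(p(g(p(c), g(f(b, p(b)), b))), b)  →  pair(p(g(p(c), g(p(b), b))), b)   [R3 at 1.1.2.1]
5. pair(p(g(p(c), g(p(b), b))), b)  →  pair(p(g(p(c), b)), b)   [R2 at 1.1.2]
6. pair(p(g(p(c), b)), b)  →  pair(p(c), b)   [R2 at 1.1]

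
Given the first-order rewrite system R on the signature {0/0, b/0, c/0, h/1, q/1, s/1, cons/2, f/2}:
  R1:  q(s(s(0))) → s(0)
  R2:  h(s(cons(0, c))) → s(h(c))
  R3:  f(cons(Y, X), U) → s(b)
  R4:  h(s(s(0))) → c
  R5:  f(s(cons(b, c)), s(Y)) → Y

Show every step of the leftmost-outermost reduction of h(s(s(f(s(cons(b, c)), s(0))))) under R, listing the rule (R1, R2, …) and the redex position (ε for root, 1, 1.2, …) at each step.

1. h(s(s(f(s(cons(b, c)), s(0)))))  →  h(s(s(0)))   [R5 at 1.1.1]
2. h(s(s(0)))  →  c   [R4 at ε]

c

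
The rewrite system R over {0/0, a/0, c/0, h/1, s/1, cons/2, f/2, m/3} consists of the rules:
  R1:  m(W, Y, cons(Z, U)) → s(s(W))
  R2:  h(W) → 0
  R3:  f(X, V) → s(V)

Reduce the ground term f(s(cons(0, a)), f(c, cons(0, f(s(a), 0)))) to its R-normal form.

s(s(cons(0, s(0))))

1. f(s(cons(0, a)), f(c, cons(0, f(s(a), 0))))  →  s(f(c, cons(0, f(s(a), 0))))   [R3 at ε]
2. s(f(c, cons(0, f(s(a), 0))))  →  s(s(cons(0, f(s(a), 0))))   [R3 at 1]
3. s(s(cons(0, f(s(a), 0))))  →  s(s(cons(0, s(0))))   [R3 at 1.1.2]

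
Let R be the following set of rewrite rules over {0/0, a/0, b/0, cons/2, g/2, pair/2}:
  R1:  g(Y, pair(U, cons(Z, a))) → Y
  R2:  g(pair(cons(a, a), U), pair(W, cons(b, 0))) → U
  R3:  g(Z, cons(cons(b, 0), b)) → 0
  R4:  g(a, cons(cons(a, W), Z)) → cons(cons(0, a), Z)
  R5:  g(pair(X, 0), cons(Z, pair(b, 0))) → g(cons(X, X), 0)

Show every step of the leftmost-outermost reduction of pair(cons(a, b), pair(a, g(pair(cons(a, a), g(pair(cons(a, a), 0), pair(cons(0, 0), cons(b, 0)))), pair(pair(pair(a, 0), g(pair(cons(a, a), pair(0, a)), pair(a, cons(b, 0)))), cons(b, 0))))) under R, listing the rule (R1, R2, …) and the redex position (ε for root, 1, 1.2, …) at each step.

1. pair(cons(a, b), pair(a, g(pair(cons(a, a), g(pair(cons(a, a), 0), pair(cons(0, 0), cons(b, 0)))), pair(pair(pair(a, 0), g(pair(cons(a, a), pair(0, a)), pair(a, cons(b, 0)))), cons(b, 0)))))  →  pair(cons(a, b), pair(a, g(pair(cons(a, a), 0), pair(cons(0, 0), cons(b, 0)))))   [R2 at 2.2]
2. pair(cons(a, b), pair(a, g(pair(cons(a, a), 0), pair(cons(0, 0), cons(b, 0)))))  →  pair(cons(a, b), pair(a, 0))   [R2 at 2.2]

pair(cons(a, b), pair(a, 0))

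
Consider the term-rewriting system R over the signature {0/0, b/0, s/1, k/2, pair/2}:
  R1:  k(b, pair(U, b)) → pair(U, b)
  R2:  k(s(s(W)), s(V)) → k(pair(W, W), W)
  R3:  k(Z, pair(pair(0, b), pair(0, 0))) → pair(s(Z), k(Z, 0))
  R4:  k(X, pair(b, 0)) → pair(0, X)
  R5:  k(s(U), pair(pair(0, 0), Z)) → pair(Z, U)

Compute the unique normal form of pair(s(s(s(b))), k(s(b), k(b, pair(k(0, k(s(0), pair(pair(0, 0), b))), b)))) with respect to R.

1. pair(s(s(s(b))), k(s(b), k(b, pair(k(0, k(s(0), pair(pair(0, 0), b))), b))))  →  pair(s(s(s(b))), k(s(b), pair(k(0, k(s(0), pair(pair(0, 0), b))), b)))   [R1 at 2.2]
2. pair(s(s(s(b))), k(s(b), pair(k(0, k(s(0), pair(pair(0, 0), b))), b)))  →  pair(s(s(s(b))), k(s(b), pair(k(0, pair(b, 0)), b)))   [R5 at 2.2.1.2]
3. pair(s(s(s(b))), k(s(b), pair(k(0, pair(b, 0)), b)))  →  pair(s(s(s(b))), k(s(b), pair(pair(0, 0), b)))   [R4 at 2.2.1]
4. pair(s(s(s(b))), k(s(b), pair(pair(0, 0), b)))  →  pair(s(s(s(b))), pair(b, b))   [R5 at 2]

pair(s(s(s(b))), pair(b, b))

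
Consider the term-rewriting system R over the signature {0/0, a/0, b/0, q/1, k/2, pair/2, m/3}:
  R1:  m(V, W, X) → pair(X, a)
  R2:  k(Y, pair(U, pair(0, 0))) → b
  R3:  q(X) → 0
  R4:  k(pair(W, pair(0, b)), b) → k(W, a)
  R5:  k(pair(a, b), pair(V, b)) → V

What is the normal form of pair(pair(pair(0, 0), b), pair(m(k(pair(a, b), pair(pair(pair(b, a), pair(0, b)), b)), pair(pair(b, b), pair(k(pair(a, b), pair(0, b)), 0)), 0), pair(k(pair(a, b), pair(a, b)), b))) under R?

pair(pair(pair(0, 0), b), pair(pair(0, a), pair(a, b)))

1. pair(pair(pair(0, 0), b), pair(m(k(pair(a, b), pair(pair(pair(b, a), pair(0, b)), b)), pair(pair(b, b), pair(k(pair(a, b), pair(0, b)), 0)), 0), pair(k(pair(a, b), pair(a, b)), b)))  →  pair(pair(pair(0, 0), b), pair(pair(0, a), pair(k(pair(a, b), pair(a, b)), b)))   [R1 at 2.1]
2. pair(pair(pair(0, 0), b), pair(pair(0, a), pair(k(pair(a, b), pair(a, b)), b)))  →  pair(pair(pair(0, 0), b), pair(pair(0, a), pair(a, b)))   [R5 at 2.2.1]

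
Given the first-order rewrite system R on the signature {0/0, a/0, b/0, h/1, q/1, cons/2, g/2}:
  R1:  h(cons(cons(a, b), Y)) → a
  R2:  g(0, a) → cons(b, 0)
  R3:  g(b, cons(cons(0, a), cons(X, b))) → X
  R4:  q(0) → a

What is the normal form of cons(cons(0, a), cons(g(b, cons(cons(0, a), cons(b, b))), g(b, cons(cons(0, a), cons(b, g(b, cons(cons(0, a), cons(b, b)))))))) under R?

1. cons(cons(0, a), cons(g(b, cons(cons(0, a), cons(b, b))), g(b, cons(cons(0, a), cons(b, g(b, cons(cons(0, a), cons(b, b))))))))  →  cons(cons(0, a), cons(b, g(b, cons(cons(0, a), cons(b, g(b, cons(cons(0, a), cons(b, b))))))))   [R3 at 2.1]
2. cons(cons(0, a), cons(b, g(b, cons(cons(0, a), cons(b, g(b, cons(cons(0, a), cons(b, b))))))))  →  cons(cons(0, a), cons(b, g(b, cons(cons(0, a), cons(b, b)))))   [R3 at 2.2.2.2.2]
3. cons(cons(0, a), cons(b, g(b, cons(cons(0, a), cons(b, b)))))  →  cons(cons(0, a), cons(b, b))   [R3 at 2.2]

cons(cons(0, a), cons(b, b))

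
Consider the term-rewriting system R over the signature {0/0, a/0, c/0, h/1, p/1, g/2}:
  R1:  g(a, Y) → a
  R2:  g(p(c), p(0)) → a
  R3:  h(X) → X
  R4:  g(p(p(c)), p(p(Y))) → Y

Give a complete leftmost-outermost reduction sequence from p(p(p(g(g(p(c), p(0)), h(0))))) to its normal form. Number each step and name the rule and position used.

1. p(p(p(g(g(p(c), p(0)), h(0)))))  →  p(p(p(g(a, h(0)))))   [R2 at 1.1.1.1]
2. p(p(p(g(a, h(0)))))  →  p(p(p(a)))   [R1 at 1.1.1]

p(p(p(a)))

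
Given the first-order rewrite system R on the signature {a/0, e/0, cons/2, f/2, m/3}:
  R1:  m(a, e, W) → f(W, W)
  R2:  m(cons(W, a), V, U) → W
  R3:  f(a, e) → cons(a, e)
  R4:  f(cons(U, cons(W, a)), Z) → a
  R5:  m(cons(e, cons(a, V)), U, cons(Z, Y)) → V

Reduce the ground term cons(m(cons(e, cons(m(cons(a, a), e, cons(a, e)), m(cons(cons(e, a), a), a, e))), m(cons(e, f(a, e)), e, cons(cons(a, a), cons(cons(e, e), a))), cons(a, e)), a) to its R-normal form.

1. cons(m(cons(e, cons(m(cons(a, a), e, cons(a, e)), m(cons(cons(e, a), a), a, e))), m(cons(e, f(a, e)), e, cons(cons(a, a), cons(cons(e, e), a))), cons(a, e)), a)  →  cons(m(cons(e, cons(a, m(cons(cons(e, a), a), a, e))), m(cons(e, f(a, e)), e, cons(cons(a, a), cons(cons(e, e), a))), cons(a, e)), a)   [R2 at 1.1.2.1]
2. cons(m(cons(e, cons(a, m(cons(cons(e, a), a), a, e))), m(cons(e, f(a, e)), e, cons(cons(a, a), cons(cons(e, e), a))), cons(a, e)), a)  →  cons(m(cons(cons(e, a), a), a, e), a)   [R5 at 1]
3. cons(m(cons(cons(e, a), a), a, e), a)  →  cons(cons(e, a), a)   [R2 at 1]

cons(cons(e, a), a)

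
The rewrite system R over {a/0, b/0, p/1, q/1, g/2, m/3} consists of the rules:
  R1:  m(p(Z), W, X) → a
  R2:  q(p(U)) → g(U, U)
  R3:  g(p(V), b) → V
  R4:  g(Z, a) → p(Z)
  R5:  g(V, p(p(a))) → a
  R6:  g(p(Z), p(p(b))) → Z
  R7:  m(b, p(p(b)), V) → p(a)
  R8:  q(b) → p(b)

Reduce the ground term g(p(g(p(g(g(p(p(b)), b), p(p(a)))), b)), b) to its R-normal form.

1. g(p(g(p(g(g(p(p(b)), b), p(p(a)))), b)), b)  →  g(p(g(g(p(p(b)), b), p(p(a)))), b)   [R3 at ε]
2. g(p(g(g(p(p(b)), b), p(p(a)))), b)  →  g(g(p(p(b)), b), p(p(a)))   [R3 at ε]
3. g(g(p(p(b)), b), p(p(a)))  →  a   [R5 at ε]

a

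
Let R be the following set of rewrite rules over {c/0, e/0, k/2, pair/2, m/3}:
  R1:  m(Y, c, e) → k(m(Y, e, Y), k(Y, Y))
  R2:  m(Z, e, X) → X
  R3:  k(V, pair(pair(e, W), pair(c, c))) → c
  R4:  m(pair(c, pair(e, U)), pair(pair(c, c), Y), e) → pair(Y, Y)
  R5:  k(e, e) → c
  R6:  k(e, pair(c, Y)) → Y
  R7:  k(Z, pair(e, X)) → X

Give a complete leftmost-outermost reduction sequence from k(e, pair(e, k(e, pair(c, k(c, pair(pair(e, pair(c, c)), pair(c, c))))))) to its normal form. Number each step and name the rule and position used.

c

1. k(e, pair(e, k(e, pair(c, k(c, pair(pair(e, pair(c, c)), pair(c, c)))))))  →  k(e, pair(c, k(c, pair(pair(e, pair(c, c)), pair(c, c)))))   [R7 at ε]
2. k(e, pair(c, k(c, pair(pair(e, pair(c, c)), pair(c, c)))))  →  k(c, pair(pair(e, pair(c, c)), pair(c, c)))   [R6 at ε]
3. k(c, pair(pair(e, pair(c, c)), pair(c, c)))  →  c   [R3 at ε]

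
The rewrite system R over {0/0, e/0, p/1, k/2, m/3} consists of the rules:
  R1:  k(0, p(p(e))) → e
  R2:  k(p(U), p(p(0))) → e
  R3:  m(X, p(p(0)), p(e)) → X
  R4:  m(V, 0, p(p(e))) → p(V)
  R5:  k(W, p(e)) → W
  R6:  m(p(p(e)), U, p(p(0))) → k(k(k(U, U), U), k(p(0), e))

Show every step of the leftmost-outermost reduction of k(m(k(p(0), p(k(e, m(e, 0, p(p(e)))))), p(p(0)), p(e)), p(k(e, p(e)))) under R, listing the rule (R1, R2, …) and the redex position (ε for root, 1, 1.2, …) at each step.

1. k(m(k(p(0), p(k(e, m(e, 0, p(p(e)))))), p(p(0)), p(e)), p(k(e, p(e))))  →  k(k(p(0), p(k(e, m(e, 0, p(p(e)))))), p(k(e, p(e))))   [R3 at 1]
2. k(k(p(0), p(k(e, m(e, 0, p(p(e)))))), p(k(e, p(e))))  →  k(k(p(0), p(k(e, p(e)))), p(k(e, p(e))))   [R4 at 1.2.1.2]
3. k(k(p(0), p(k(e, p(e)))), p(k(e, p(e))))  →  k(k(p(0), p(e)), p(k(e, p(e))))   [R5 at 1.2.1]
4. k(k(p(0), p(e)), p(k(e, p(e))))  →  k(p(0), p(k(e, p(e))))   [R5 at 1]
5. k(p(0), p(k(e, p(e))))  →  k(p(0), p(e))   [R5 at 2.1]
6. k(p(0), p(e))  →  p(0)   [R5 at ε]

p(0)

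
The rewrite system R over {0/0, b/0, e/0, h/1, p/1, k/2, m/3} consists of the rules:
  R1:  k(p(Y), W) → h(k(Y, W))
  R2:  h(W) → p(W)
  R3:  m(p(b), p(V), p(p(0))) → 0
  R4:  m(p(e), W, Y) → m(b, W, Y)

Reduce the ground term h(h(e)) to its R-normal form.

p(p(e))

1. h(h(e))  →  p(h(e))   [R2 at ε]
2. p(h(e))  →  p(p(e))   [R2 at 1]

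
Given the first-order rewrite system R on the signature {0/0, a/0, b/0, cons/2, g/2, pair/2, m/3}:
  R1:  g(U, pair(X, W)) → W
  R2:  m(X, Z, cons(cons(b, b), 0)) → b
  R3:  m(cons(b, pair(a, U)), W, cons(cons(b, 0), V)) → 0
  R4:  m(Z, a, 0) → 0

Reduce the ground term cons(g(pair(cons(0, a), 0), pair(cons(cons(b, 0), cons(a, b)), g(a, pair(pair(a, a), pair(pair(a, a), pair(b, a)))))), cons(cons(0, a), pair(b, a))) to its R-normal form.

cons(pair(pair(a, a), pair(b, a)), cons(cons(0, a), pair(b, a)))

1. cons(g(pair(cons(0, a), 0), pair(cons(cons(b, 0), cons(a, b)), g(a, pair(pair(a, a), pair(pair(a, a), pair(b, a)))))), cons(cons(0, a), pair(b, a)))  →  cons(g(a, pair(pair(a, a), pair(pair(a, a), pair(b, a)))), cons(cons(0, a), pair(b, a)))   [R1 at 1]
2. cons(g(a, pair(pair(a, a), pair(pair(a, a), pair(b, a)))), cons(cons(0, a), pair(b, a)))  →  cons(pair(pair(a, a), pair(b, a)), cons(cons(0, a), pair(b, a)))   [R1 at 1]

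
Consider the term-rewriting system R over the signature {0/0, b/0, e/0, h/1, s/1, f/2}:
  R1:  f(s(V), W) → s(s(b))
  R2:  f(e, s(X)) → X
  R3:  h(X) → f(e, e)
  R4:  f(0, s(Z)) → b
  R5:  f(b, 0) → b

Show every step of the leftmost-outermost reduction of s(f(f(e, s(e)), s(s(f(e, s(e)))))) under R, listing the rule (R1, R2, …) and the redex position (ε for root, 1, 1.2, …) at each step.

s(s(e))

1. s(f(f(e, s(e)), s(s(f(e, s(e))))))  →  s(f(e, s(s(f(e, s(e))))))   [R2 at 1.1]
2. s(f(e, s(s(f(e, s(e))))))  →  s(s(f(e, s(e))))   [R2 at 1]
3. s(s(f(e, s(e))))  →  s(s(e))   [R2 at 1.1]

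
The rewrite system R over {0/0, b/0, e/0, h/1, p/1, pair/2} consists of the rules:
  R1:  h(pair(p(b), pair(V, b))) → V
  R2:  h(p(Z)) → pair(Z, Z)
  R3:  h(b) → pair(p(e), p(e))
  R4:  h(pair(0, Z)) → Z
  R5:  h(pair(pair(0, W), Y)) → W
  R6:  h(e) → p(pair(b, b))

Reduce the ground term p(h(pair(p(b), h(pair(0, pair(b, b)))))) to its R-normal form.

p(b)

1. p(h(pair(p(b), h(pair(0, pair(b, b))))))  →  p(h(pair(p(b), pair(b, b))))   [R4 at 1.1.2]
2. p(h(pair(p(b), pair(b, b))))  →  p(b)   [R1 at 1]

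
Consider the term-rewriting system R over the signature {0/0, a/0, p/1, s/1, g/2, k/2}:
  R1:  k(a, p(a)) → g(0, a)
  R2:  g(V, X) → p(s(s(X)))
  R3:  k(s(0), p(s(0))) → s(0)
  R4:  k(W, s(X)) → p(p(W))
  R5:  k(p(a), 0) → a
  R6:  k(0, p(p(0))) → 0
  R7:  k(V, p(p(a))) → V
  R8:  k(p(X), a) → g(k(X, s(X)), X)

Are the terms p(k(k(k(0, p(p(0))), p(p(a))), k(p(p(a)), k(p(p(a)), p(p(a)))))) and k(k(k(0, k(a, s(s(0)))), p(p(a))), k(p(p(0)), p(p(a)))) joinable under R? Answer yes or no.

Reduce t₁ = p(k(k(k(0, p(p(0))), p(p(a))), k(p(p(a)), k(p(p(a)), p(p(a)))))):
1. p(k(k(k(0, p(p(0))), p(p(a))), k(p(p(a)), k(p(p(a)), p(p(a))))))  →  p(k(k(0, p(p(0))), k(p(p(a)), k(p(p(a)), p(p(a))))))   [R7 at 1.1]
2. p(k(k(0, p(p(0))), k(p(p(a)), k(p(p(a)), p(p(a))))))  →  p(k(0, k(p(p(a)), k(p(p(a)), p(p(a))))))   [R6 at 1.1]
3. p(k(0, k(p(p(a)), k(p(p(a)), p(p(a))))))  →  p(k(0, k(p(p(a)), p(p(a)))))   [R7 at 1.2.2]
4. p(k(0, k(p(p(a)), p(p(a)))))  →  p(k(0, p(p(a))))   [R7 at 1.2]
5. p(k(0, p(p(a))))  →  p(0)   [R7 at 1]

Reduce t₂ = k(k(k(0, k(a, s(s(0)))), p(p(a))), k(p(p(0)), p(p(a)))):
1. k(k(k(0, k(a, s(s(0)))), p(p(a))), k(p(p(0)), p(p(a))))  →  k(k(0, k(a, s(s(0)))), k(p(p(0)), p(p(a))))   [R7 at 1]
2. k(k(0, k(a, s(s(0)))), k(p(p(0)), p(p(a))))  →  k(k(0, p(p(a))), k(p(p(0)), p(p(a))))   [R4 at 1.2]
3. k(k(0, p(p(a))), k(p(p(0)), p(p(a))))  →  k(0, k(p(p(0)), p(p(a))))   [R7 at 1]
4. k(0, k(p(p(0)), p(p(a))))  →  k(0, p(p(0)))   [R7 at 2]
5. k(0, p(p(0)))  →  0   [R6 at ε]

no — NF(t₁) = p(0), NF(t₂) = 0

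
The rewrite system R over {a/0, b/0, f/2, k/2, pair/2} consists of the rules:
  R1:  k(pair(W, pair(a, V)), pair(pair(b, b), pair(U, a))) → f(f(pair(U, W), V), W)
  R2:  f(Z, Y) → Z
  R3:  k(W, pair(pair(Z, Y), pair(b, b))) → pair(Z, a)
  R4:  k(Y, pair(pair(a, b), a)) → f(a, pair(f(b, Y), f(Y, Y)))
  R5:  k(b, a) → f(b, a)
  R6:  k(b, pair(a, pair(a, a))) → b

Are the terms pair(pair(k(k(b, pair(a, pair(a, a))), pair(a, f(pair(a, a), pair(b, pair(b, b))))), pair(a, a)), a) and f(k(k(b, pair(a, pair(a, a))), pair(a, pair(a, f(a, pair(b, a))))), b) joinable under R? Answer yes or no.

Reduce t₁ = pair(pair(k(k(b, pair(a, pair(a, a))), pair(a, f(pair(a, a), pair(b, pair(b, b))))), pair(a, a)), a):
1. pair(pair(k(k(b, pair(a, pair(a, a))), pair(a, f(pair(a, a), pair(b, pair(b, b))))), pair(a, a)), a)  →  pair(pair(k(b, pair(a, f(pair(a, a), pair(b, pair(b, b))))), pair(a, a)), a)   [R6 at 1.1.1]
2. pair(pair(k(b, pair(a, f(pair(a, a), pair(b, pair(b, b))))), pair(a, a)), a)  →  pair(pair(k(b, pair(a, pair(a, a))), pair(a, a)), a)   [R2 at 1.1.2.2]
3. pair(pair(k(b, pair(a, pair(a, a))), pair(a, a)), a)  →  pair(pair(b, pair(a, a)), a)   [R6 at 1.1]

Reduce t₂ = f(k(k(b, pair(a, pair(a, a))), pair(a, pair(a, f(a, pair(b, a))))), b):
1. f(k(k(b, pair(a, pair(a, a))), pair(a, pair(a, f(a, pair(b, a))))), b)  →  k(k(b, pair(a, pair(a, a))), pair(a, pair(a, f(a, pair(b, a)))))   [R2 at ε]
2. k(k(b, pair(a, pair(a, a))), pair(a, pair(a, f(a, pair(b, a)))))  →  k(b, pair(a, pair(a, f(a, pair(b, a)))))   [R6 at 1]
3. k(b, pair(a, pair(a, f(a, pair(b, a)))))  →  k(b, pair(a, pair(a, a)))   [R2 at 2.2.2]
4. k(b, pair(a, pair(a, a)))  →  b   [R6 at ε]

no — NF(t₁) = pair(pair(b, pair(a, a)), a), NF(t₂) = b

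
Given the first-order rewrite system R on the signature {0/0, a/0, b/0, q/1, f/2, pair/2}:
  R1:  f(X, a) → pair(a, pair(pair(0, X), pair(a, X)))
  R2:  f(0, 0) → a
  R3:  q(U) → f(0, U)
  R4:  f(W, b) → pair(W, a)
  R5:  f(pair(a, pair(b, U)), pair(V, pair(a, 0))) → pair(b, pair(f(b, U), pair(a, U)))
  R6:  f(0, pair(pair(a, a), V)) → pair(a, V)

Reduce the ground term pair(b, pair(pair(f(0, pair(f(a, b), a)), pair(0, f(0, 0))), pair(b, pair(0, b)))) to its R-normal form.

pair(b, pair(pair(pair(a, a), pair(0, a)), pair(b, pair(0, b))))

1. pair(b, pair(pair(f(0, pair(f(a, b), a)), pair(0, f(0, 0))), pair(b, pair(0, b))))  →  pair(b, pair(pair(f(0, pair(pair(a, a), a)), pair(0, f(0, 0))), pair(b, pair(0, b))))   [R4 at 2.1.1.2.1]
2. pair(b, pair(pair(f(0, pair(pair(a, a), a)), pair(0, f(0, 0))), pair(b, pair(0, b))))  →  pair(b, pair(pair(pair(a, a), pair(0, f(0, 0))), pair(b, pair(0, b))))   [R6 at 2.1.1]
3. pair(b, pair(pair(pair(a, a), pair(0, f(0, 0))), pair(b, pair(0, b))))  →  pair(b, pair(pair(pair(a, a), pair(0, a)), pair(b, pair(0, b))))   [R2 at 2.1.2.2]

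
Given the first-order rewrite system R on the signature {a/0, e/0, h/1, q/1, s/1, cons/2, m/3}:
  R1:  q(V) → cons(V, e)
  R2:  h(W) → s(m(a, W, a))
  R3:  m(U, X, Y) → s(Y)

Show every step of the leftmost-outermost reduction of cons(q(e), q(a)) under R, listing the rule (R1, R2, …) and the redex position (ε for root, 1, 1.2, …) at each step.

1. cons(q(e), q(a))  →  cons(cons(e, e), q(a))   [R1 at 1]
2. cons(cons(e, e), q(a))  →  cons(cons(e, e), cons(a, e))   [R1 at 2]

cons(cons(e, e), cons(a, e))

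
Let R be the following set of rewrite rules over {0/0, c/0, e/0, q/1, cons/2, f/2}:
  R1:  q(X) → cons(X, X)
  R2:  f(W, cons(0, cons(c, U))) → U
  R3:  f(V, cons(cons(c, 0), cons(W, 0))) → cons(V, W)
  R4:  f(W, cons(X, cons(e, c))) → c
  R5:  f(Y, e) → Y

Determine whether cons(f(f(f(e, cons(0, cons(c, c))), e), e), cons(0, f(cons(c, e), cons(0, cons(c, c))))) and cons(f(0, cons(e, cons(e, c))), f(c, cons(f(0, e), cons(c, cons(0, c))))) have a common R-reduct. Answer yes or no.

yes — NF(t₁) = cons(c, cons(0, c)), NF(t₂) = cons(c, cons(0, c))

Reduce t₁ = cons(f(f(f(e, cons(0, cons(c, c))), e), e), cons(0, f(cons(c, e), cons(0, cons(c, c))))):
1. cons(f(f(f(e, cons(0, cons(c, c))), e), e), cons(0, f(cons(c, e), cons(0, cons(c, c)))))  →  cons(f(f(e, cons(0, cons(c, c))), e), cons(0, f(cons(c, e), cons(0, cons(c, c)))))   [R5 at 1]
2. cons(f(f(e, cons(0, cons(c, c))), e), cons(0, f(cons(c, e), cons(0, cons(c, c)))))  →  cons(f(e, cons(0, cons(c, c))), cons(0, f(cons(c, e), cons(0, cons(c, c)))))   [R5 at 1]
3. cons(f(e, cons(0, cons(c, c))), cons(0, f(cons(c, e), cons(0, cons(c, c)))))  →  cons(c, cons(0, f(cons(c, e), cons(0, cons(c, c)))))   [R2 at 1]
4. cons(c, cons(0, f(cons(c, e), cons(0, cons(c, c)))))  →  cons(c, cons(0, c))   [R2 at 2.2]

Reduce t₂ = cons(f(0, cons(e, cons(e, c))), f(c, cons(f(0, e), cons(c, cons(0, c))))):
1. cons(f(0, cons(e, cons(e, c))), f(c, cons(f(0, e), cons(c, cons(0, c)))))  →  cons(c, f(c, cons(f(0, e), cons(c, cons(0, c)))))   [R4 at 1]
2. cons(c, f(c, cons(f(0, e), cons(c, cons(0, c)))))  →  cons(c, f(c, cons(0, cons(c, cons(0, c)))))   [R5 at 2.2.1]
3. cons(c, f(c, cons(0, cons(c, cons(0, c)))))  →  cons(c, cons(0, c))   [R2 at 2]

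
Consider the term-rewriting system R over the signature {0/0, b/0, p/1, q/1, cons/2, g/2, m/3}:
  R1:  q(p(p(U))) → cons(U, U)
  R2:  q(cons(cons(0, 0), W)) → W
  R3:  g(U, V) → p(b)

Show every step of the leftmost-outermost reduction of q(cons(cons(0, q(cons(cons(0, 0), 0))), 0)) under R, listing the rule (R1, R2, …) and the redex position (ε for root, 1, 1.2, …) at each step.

0

1. q(cons(cons(0, q(cons(cons(0, 0), 0))), 0))  →  q(cons(cons(0, 0), 0))   [R2 at 1.1.2]
2. q(cons(cons(0, 0), 0))  →  0   [R2 at ε]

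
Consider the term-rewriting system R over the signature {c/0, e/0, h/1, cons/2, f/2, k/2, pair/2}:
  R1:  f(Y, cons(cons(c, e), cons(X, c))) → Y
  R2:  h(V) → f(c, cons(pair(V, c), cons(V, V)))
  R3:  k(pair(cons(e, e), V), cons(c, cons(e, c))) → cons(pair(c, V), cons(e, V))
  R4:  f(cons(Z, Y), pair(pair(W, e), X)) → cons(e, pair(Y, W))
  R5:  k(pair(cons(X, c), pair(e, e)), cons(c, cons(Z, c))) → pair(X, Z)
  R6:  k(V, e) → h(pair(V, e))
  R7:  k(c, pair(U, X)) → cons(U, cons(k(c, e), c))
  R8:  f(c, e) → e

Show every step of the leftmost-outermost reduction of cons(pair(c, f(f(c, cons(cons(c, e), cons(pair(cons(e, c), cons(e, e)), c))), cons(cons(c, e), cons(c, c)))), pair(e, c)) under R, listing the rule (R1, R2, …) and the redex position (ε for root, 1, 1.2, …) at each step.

cons(pair(c, c), pair(e, c))

1. cons(pair(c, f(f(c, cons(cons(c, e), cons(pair(cons(e, c), cons(e, e)), c))), cons(cons(c, e), cons(c, c)))), pair(e, c))  →  cons(pair(c, f(c, cons(cons(c, e), cons(pair(cons(e, c), cons(e, e)), c)))), pair(e, c))   [R1 at 1.2]
2. cons(pair(c, f(c, cons(cons(c, e), cons(pair(cons(e, c), cons(e, e)), c)))), pair(e, c))  →  cons(pair(c, c), pair(e, c))   [R1 at 1.2]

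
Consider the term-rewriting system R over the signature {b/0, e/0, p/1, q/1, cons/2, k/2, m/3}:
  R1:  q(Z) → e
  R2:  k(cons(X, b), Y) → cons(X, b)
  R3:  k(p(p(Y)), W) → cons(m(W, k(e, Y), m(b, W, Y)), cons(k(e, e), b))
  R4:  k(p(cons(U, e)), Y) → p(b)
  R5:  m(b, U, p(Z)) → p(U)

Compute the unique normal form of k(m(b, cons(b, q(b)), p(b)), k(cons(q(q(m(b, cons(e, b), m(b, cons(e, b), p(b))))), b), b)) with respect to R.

1. k(m(b, cons(b, q(b)), p(b)), k(cons(q(q(m(b, cons(e, b), m(b, cons(e, b), p(b))))), b), b))  →  k(p(cons(b, q(b))), k(cons(q(q(m(b, cons(e, b), m(b, cons(e, b), p(b))))), b), b))   [R5 at 1]
2. k(p(cons(b, q(b))), k(cons(q(q(m(b, cons(e, b), m(b, cons(e, b), p(b))))), b), b))  →  k(p(cons(b, e)), k(cons(q(q(m(b, cons(e, b), m(b, cons(e, b), p(b))))), b), b))   [R1 at 1.1.2]
3. k(p(cons(b, e)), k(cons(q(q(m(b, cons(e, b), m(b, cons(e, b), p(b))))), b), b))  →  p(b)   [R4 at ε]

p(b)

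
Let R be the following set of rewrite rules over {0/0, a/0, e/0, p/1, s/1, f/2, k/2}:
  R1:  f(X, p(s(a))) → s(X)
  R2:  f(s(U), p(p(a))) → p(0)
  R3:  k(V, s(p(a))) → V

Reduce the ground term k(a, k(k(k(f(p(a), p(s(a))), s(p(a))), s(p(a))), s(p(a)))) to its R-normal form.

1. k(a, k(k(k(f(p(a), p(s(a))), s(p(a))), s(p(a))), s(p(a))))  →  k(a, k(k(f(p(a), p(s(a))), s(p(a))), s(p(a))))   [R3 at 2]
2. k(a, k(k(f(p(a), p(s(a))), s(p(a))), s(p(a))))  →  k(a, k(f(p(a), p(s(a))), s(p(a))))   [R3 at 2]
3. k(a, k(f(p(a), p(s(a))), s(p(a))))  →  k(a, f(p(a), p(s(a))))   [R3 at 2]
4. k(a, f(p(a), p(s(a))))  →  k(a, s(p(a)))   [R1 at 2]
5. k(a, s(p(a)))  →  a   [R3 at ε]

a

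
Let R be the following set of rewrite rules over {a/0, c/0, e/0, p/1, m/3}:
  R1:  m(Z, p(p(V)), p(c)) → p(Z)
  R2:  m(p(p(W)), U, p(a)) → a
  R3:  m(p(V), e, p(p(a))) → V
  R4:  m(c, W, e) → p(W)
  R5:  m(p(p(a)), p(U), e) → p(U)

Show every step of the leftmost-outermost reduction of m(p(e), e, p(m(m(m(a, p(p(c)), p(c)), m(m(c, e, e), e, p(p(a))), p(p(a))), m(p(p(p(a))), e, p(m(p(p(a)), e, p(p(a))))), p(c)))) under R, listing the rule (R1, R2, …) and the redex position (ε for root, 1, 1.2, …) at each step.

e

1. m(p(e), e, p(m(m(m(a, p(p(c)), p(c)), m(m(c, e, e), e, p(p(a))), p(p(a))), m(p(p(p(a))), e, p(m(p(p(a)), e, p(p(a))))), p(c))))  →  m(p(e), e, p(m(m(p(a), m(m(c, e, e), e, p(p(a))), p(p(a))), m(p(p(p(a))), e, p(m(p(p(a)), e, p(p(a))))), p(c))))   [R1 at 3.1.1.1]
2. m(p(e), e, p(m(m(p(a), m(m(c, e, e), e, p(p(a))), p(p(a))), m(p(p(p(a))), e, p(m(p(p(a)), e, p(p(a))))), p(c))))  →  m(p(e), e, p(m(m(p(a), m(p(e), e, p(p(a))), p(p(a))), m(p(p(p(a))), e, p(m(p(p(a)), e, p(p(a))))), p(c))))   [R4 at 3.1.1.2.1]
3. m(p(e), e, p(m(m(p(a), m(p(e), e, p(p(a))), p(p(a))), m(p(p(p(a))), e, p(m(p(p(a)), e, p(p(a))))), p(c))))  →  m(p(e), e, p(m(m(p(a), e, p(p(a))), m(p(p(p(a))), e, p(m(p(p(a)), e, p(p(a))))), p(c))))   [R3 at 3.1.1.2]
4. m(p(e), e, p(m(m(p(a), e, p(p(a))), m(p(p(p(a))), e, p(m(p(p(a)), e, p(p(a))))), p(c))))  →  m(p(e), e, p(m(a, m(p(p(p(a))), e, p(m(p(p(a)), e, p(p(a))))), p(c))))   [R3 at 3.1.1]
5. m(p(e), e, p(m(a, m(p(p(p(a))), e, p(m(p(p(a)), e, p(p(a))))), p(c))))  →  m(p(e), e, p(m(a, m(p(p(p(a))), e, p(p(a))), p(c))))   [R3 at 3.1.2.3.1]
6. m(p(e), e, p(m(a, m(p(p(p(a))), e, p(p(a))), p(c))))  →  m(p(e), e, p(m(a, p(p(a)), p(c))))   [R3 at 3.1.2]
7. m(p(e), e, p(m(a, p(p(a)), p(c))))  →  m(p(e), e, p(p(a)))   [R1 at 3.1]
8. m(p(e), e, p(p(a)))  →  e   [R3 at ε]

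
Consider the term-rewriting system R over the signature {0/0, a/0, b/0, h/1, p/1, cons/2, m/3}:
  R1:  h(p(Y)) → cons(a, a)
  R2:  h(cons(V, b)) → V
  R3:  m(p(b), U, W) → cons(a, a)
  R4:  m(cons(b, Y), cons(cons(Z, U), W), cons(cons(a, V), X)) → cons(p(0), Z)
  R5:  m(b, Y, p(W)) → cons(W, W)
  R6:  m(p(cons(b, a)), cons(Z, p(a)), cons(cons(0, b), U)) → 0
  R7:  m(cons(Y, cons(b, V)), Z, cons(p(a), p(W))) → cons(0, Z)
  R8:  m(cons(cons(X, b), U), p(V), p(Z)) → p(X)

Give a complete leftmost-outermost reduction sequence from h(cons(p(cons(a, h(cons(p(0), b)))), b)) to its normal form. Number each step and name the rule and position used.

p(cons(a, p(0)))

1. h(cons(p(cons(a, h(cons(p(0), b)))), b))  →  p(cons(a, h(cons(p(0), b))))   [R2 at ε]
2. p(cons(a, h(cons(p(0), b))))  →  p(cons(a, p(0)))   [R2 at 1.2]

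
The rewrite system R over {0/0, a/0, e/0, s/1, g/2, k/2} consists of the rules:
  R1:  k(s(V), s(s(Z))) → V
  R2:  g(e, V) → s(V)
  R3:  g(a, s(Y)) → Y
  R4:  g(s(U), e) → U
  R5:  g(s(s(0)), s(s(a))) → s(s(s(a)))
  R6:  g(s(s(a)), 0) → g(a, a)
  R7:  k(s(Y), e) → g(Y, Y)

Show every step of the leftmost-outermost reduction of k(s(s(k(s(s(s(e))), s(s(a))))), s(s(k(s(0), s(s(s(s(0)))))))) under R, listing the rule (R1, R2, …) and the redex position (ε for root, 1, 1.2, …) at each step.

s(s(s(e)))

1. k(s(s(k(s(s(s(e))), s(s(a))))), s(s(k(s(0), s(s(s(s(0))))))))  →  s(k(s(s(s(e))), s(s(a))))   [R1 at ε]
2. s(k(s(s(s(e))), s(s(a))))  →  s(s(s(e)))   [R1 at 1]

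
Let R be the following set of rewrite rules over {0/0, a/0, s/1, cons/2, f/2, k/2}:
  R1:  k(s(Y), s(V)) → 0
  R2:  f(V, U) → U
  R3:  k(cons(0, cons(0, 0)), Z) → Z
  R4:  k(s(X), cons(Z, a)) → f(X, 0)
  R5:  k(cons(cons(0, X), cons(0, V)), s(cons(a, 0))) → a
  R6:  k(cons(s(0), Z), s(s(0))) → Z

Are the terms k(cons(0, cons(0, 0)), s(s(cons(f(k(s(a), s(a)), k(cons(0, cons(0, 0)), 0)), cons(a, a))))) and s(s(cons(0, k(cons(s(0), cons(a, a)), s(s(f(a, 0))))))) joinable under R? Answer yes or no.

Reduce t₁ = k(cons(0, cons(0, 0)), s(s(cons(f(k(s(a), s(a)), k(cons(0, cons(0, 0)), 0)), cons(a, a))))):
1. k(cons(0, cons(0, 0)), s(s(cons(f(k(s(a), s(a)), k(cons(0, cons(0, 0)), 0)), cons(a, a)))))  →  s(s(cons(f(k(s(a), s(a)), k(cons(0, cons(0, 0)), 0)), cons(a, a))))   [R3 at ε]
2. s(s(cons(f(k(s(a), s(a)), k(cons(0, cons(0, 0)), 0)), cons(a, a))))  →  s(s(cons(k(cons(0, cons(0, 0)), 0), cons(a, a))))   [R2 at 1.1.1]
3. s(s(cons(k(cons(0, cons(0, 0)), 0), cons(a, a))))  →  s(s(cons(0, cons(a, a))))   [R3 at 1.1.1]

Reduce t₂ = s(s(cons(0, k(cons(s(0), cons(a, a)), s(s(f(a, 0))))))):
1. s(s(cons(0, k(cons(s(0), cons(a, a)), s(s(f(a, 0)))))))  →  s(s(cons(0, k(cons(s(0), cons(a, a)), s(s(0))))))   [R2 at 1.1.2.2.1.1]
2. s(s(cons(0, k(cons(s(0), cons(a, a)), s(s(0))))))  →  s(s(cons(0, cons(a, a))))   [R6 at 1.1.2]

yes — NF(t₁) = s(s(cons(0, cons(a, a)))), NF(t₂) = s(s(cons(0, cons(a, a))))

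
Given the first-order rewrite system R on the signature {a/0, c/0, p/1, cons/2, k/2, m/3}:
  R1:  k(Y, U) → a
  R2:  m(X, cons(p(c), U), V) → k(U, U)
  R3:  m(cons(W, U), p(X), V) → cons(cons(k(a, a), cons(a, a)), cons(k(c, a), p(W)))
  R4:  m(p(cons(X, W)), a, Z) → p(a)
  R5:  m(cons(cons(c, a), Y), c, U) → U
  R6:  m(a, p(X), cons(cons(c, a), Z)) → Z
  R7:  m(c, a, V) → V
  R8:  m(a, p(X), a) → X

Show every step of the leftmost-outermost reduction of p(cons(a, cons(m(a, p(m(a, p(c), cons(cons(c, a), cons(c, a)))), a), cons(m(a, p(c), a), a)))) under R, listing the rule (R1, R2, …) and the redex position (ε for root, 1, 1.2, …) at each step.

p(cons(a, cons(cons(c, a), cons(c, a))))

1. p(cons(a, cons(m(a, p(m(a, p(c), cons(cons(c, a), cons(c, a)))), a), cons(m(a, p(c), a), a))))  →  p(cons(a, cons(m(a, p(c), cons(cons(c, a), cons(c, a))), cons(m(a, p(c), a), a))))   [R8 at 1.2.1]
2. p(cons(a, cons(m(a, p(c), cons(cons(c, a), cons(c, a))), cons(m(a, p(c), a), a))))  →  p(cons(a, cons(cons(c, a), cons(m(a, p(c), a), a))))   [R6 at 1.2.1]
3. p(cons(a, cons(cons(c, a), cons(m(a, p(c), a), a))))  →  p(cons(a, cons(cons(c, a), cons(c, a))))   [R8 at 1.2.2.1]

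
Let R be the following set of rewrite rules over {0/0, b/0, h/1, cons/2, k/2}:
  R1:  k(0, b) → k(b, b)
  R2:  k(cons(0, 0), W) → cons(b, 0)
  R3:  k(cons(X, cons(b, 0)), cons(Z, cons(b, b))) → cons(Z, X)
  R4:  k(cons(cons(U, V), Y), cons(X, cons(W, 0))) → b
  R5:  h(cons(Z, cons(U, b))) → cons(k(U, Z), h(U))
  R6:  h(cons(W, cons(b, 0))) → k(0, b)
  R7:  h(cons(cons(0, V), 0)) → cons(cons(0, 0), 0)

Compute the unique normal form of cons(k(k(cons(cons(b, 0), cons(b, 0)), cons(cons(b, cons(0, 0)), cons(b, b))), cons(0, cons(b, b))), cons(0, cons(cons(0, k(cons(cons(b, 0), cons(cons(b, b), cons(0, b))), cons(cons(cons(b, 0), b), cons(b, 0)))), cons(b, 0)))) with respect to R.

1. cons(k(k(cons(cons(b, 0), cons(b, 0)), cons(cons(b, cons(0, 0)), cons(b, b))), cons(0, cons(b, b))), cons(0, cons(cons(0, k(cons(cons(b, 0), cons(cons(b, b), cons(0, b))), cons(cons(cons(b, 0), b), cons(b, 0)))), cons(b, 0))))  →  cons(k(cons(cons(b, cons(0, 0)), cons(b, 0)), cons(0, cons(b, b))), cons(0, cons(cons(0, k(cons(cons(b, 0), cons(cons(b, b), cons(0, b))), cons(cons(cons(b, 0), b), cons(b, 0)))), cons(b, 0))))   [R3 at 1.1]
2. cons(k(cons(cons(b, cons(0, 0)), cons(b, 0)), cons(0, cons(b, b))), cons(0, cons(cons(0, k(cons(cons(b, 0), cons(cons(b, b), cons(0, b))), cons(cons(cons(b, 0), b), cons(b, 0)))), cons(b, 0))))  →  cons(cons(0, cons(b, cons(0, 0))), cons(0, cons(cons(0, k(cons(cons(b, 0), cons(cons(b, b), cons(0, b))), cons(cons(cons(b, 0), b), cons(b, 0)))), cons(b, 0))))   [R3 at 1]
3. cons(cons(0, cons(b, cons(0, 0))), cons(0, cons(cons(0, k(cons(cons(b, 0), cons(cons(b, b), cons(0, b))), cons(cons(cons(b, 0), b), cons(b, 0)))), cons(b, 0))))  →  cons(cons(0, cons(b, cons(0, 0))), cons(0, cons(cons(0, b), cons(b, 0))))   [R4 at 2.2.1.2]

cons(cons(0, cons(b, cons(0, 0))), cons(0, cons(cons(0, b), cons(b, 0))))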